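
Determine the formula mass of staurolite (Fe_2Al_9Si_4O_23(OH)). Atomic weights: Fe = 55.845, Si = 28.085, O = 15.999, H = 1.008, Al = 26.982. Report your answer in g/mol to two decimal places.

851.85 g/mol

M = 2×55.845 + 9×26.982 + 4×28.085 + 24×15.999 + 1×1.008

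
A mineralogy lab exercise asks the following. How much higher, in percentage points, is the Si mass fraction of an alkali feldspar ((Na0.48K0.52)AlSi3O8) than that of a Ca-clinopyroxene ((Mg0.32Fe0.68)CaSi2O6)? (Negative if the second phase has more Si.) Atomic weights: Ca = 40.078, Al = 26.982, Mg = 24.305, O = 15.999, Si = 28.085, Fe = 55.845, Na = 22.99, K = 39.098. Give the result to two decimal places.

7.54 percentage points

Si in (Na0.48K0.52)AlSi3O8: molar mass 270.595 g/mol; 3×28.085 = 84.255 g → 31.14 wt%.
Si in (Mg0.32Fe0.68)CaSi2O6: molar mass 237.994 g/mol; 2×28.085 = 56.170 g → 23.60 wt%.
Difference = 31.14 − 23.60 = 7.54 percentage points.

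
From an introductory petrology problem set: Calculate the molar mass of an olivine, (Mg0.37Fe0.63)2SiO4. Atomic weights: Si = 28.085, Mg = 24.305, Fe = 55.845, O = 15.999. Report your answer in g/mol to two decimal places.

M = 0.74×24.305 + 1.26×55.845 + 1×28.085 + 4×15.999

180.43 g/mol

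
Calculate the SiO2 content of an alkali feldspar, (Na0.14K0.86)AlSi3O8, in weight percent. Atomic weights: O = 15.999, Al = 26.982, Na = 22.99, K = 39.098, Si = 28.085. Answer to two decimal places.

Molar mass of (Na0.14K0.86)AlSi3O8 = 0.14*22.99 + 0.86*39.098 + 1*26.982 + 3*28.085 + 8*15.999 = 276.072 g/mol.
Each formula unit contains 3 Si, equivalent to 3/1 = 3.0000 mol SiO2.
M(SiO2) = 1×28.085 + 2×15.999 = 60.083 g/mol.
Mass of SiO2 per formula unit = 3.0000 × 60.083 = 180.249 g.
SiO2 wt% = 180.249 / 276.072 × 100 = 65.29%.

65.29 wt%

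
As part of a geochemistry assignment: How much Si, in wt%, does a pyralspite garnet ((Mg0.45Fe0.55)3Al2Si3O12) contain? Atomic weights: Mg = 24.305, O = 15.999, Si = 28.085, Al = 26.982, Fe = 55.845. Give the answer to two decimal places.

18.51 wt%

Formula mass = 1.35*24.305 + 1.65*55.845 + 2*26.982 + 3*28.085 + 12*15.999 = 455.163 g/mol, of which 84.255 g is Si.
So Si makes up 84.255/455.163 = 0.1851 of the mass, i.e. 18.51%.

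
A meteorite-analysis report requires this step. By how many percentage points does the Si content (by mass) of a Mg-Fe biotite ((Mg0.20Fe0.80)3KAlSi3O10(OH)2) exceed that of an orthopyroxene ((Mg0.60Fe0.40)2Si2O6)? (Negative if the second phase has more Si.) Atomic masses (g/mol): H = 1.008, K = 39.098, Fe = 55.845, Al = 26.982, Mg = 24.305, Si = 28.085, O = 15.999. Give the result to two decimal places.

-7.76 percentage points

First mineral: 84.255 g Si in 492.950 g formula = 17.09 wt% Si.
Second mineral: 56.170 g Si in 226.006 g formula = 24.85 wt% Si.
17.09% − 24.85% gives a difference of -7.76 percentage points.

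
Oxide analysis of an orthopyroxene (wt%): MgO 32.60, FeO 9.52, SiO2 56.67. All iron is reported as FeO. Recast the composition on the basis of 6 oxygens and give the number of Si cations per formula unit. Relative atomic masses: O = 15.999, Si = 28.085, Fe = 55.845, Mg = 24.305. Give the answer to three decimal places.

2.001 Si apfu

32.60 wt% MgO ÷ 40.304 g/mol = 0.80885 mol, giving 0.80885 Mg and 0.80885 O.
9.52 wt% FeO ÷ 71.844 g/mol = 0.13251 mol, giving 0.13251 Fe and 0.13251 O.
56.67 wt% SiO2 ÷ 60.083 g/mol = 0.94320 mol, giving 0.94320 Si and 1.88640 O.
Oxygen sums to 2.82776; scaling by 6/2.82776 = 2.12182 puts the formula on 6 O.
Si: 0.94320 × 2.12182 = 2.001 atoms per formula unit.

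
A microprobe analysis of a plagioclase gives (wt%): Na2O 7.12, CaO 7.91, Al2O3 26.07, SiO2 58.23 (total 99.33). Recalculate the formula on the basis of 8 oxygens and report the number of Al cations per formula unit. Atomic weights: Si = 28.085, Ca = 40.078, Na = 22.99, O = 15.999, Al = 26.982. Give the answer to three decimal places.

1.381 Al apfu

Na2O: 7.12/61.979 = 0.11488 mol → 0.22976 mol Na, 0.11488 mol O.
CaO: 7.91/56.077 = 0.14106 mol → 0.14106 mol Ca, 0.14106 mol O.
Al2O3: 26.07/101.961 = 0.25569 mol → 0.51138 mol Al, 0.76707 mol O.
SiO2: 58.23/60.083 = 0.96916 mol → 0.96916 mol Si, 1.93832 mol O.
Total oxygen = 2.96133 mol. Normalization factor = 8/2.96133 = 2.70149.
Al per 8 O = 0.51138 × 2.70149 = 1.381.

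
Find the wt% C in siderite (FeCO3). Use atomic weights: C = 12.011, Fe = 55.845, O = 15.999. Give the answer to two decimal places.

10.37 weight percent

M(FeCO3) = 115.853 g/mol.
C contributes 1 × 12.011 = 12.011 g per mole.
12.011/115.853 = 0.1037 → 10.37%.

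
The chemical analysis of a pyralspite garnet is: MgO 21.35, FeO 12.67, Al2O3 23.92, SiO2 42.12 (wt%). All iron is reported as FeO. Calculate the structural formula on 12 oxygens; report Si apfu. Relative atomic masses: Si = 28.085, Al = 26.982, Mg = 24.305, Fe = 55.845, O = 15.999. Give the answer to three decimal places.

2.992 Si apfu

MgO: 21.35/40.304 = 0.52972 mol → 0.52972 mol Mg, 0.52972 mol O.
FeO: 12.67/71.844 = 0.17635 mol → 0.17635 mol Fe, 0.17635 mol O.
Al2O3: 23.92/101.961 = 0.23460 mol → 0.46920 mol Al, 0.70380 mol O.
SiO2: 42.12/60.083 = 0.70103 mol → 0.70103 mol Si, 1.40206 mol O.
Total oxygen = 2.81193 mol. Normalization factor = 12/2.81193 = 4.26753.
Si per 12 O = 0.70103 × 4.26753 = 2.992.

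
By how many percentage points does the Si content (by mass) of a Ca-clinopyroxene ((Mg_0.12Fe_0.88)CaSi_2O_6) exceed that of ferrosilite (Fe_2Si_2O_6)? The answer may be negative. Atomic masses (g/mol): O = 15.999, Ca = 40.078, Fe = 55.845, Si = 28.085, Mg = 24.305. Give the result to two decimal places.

1.70 percentage points

First mineral: 56.170 g Si in 244.302 g formula = 22.99 wt% Si.
Second mineral: 56.170 g Si in 263.854 g formula = 21.29 wt% Si.
22.99% − 21.29% gives a difference of 1.70 percentage points.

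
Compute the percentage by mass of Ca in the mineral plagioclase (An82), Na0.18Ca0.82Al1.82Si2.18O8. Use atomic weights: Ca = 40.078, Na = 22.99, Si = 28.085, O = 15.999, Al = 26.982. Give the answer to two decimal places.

Formula mass = 0.18*22.99 + 0.82*40.078 + 1.82*26.982 + 2.18*28.085 + 8*15.999 = 275.327 g/mol, of which 32.864 g is Ca.
So Ca makes up 32.864/275.327 = 0.1194 of the mass, i.e. 11.94%.

11.94 weight percent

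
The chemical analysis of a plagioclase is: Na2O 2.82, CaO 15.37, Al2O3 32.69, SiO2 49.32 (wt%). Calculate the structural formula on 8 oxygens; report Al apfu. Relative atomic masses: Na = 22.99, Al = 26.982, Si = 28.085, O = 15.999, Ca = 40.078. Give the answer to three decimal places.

Na2O: 2.82/61.979 = 0.04550 mol → 0.09100 mol Na, 0.04550 mol O.
CaO: 15.37/56.077 = 0.27409 mol → 0.27409 mol Ca, 0.27409 mol O.
Al2O3: 32.69/101.961 = 0.32061 mol → 0.64122 mol Al, 0.96183 mol O.
SiO2: 49.32/60.083 = 0.82086 mol → 0.82086 mol Si, 1.64172 mol O.
Total oxygen = 2.92314 mol. Normalization factor = 8/2.92314 = 2.73678.
Al per 8 O = 0.64122 × 2.73678 = 1.755.

1.755 Al apfu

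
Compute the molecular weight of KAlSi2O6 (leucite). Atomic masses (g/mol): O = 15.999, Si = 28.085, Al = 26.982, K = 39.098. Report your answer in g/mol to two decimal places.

218.24 g/mol

The formula mass is the sum 1*39.098 + 1*26.982 + 2*28.085 + 6*15.999.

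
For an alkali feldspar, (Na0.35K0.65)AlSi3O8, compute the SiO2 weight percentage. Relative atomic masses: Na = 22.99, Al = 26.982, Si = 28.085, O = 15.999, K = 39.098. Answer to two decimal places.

M((Na0.35K0.65)AlSi3O8) = 272.689 g/mol; M(SiO2) = 60.083 g/mol.
Moles SiO2 per formula unit = 3 Si ÷ 1 = 3.0000.
SiO2 fraction = (3.0000 × 60.083) / 272.689 = 180.249/272.689 = 0.6610.

66.10 wt%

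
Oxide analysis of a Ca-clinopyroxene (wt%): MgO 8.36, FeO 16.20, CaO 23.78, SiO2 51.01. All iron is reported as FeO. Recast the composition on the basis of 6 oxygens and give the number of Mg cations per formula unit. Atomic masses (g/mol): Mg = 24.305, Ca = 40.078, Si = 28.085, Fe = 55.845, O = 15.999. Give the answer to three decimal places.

MgO (M=40.304): mol = 0.20742; Mg = 0.20742, O = 0.20742.
FeO (M=71.844): mol = 0.22549; Fe = 0.22549, O = 0.22549.
CaO (M=56.077): mol = 0.42406; Ca = 0.42406, O = 0.42406.
SiO2 (M=60.083): mol = 0.84899; Si = 0.84899, O = 1.69798.
ΣO = 2.55495; factor = 6/ΣO = 2.34838.
Mg apfu = 0.20742 × 2.34838 = 0.487.

0.487 Mg apfu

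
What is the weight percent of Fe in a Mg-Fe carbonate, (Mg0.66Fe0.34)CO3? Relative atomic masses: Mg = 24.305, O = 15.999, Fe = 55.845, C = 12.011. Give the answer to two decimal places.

Molar mass of (Mg0.66Fe0.34)CO3: 0.66*24.305 + 0.34*55.845 + 1*12.011 + 3*15.999 = 95.037 g/mol.
Mass of Fe per formula unit: 0.34 × 55.845 = 18.987 g.
Weight fraction Fe = 18.987 / 95.037 = 0.1998.

19.98 weight percent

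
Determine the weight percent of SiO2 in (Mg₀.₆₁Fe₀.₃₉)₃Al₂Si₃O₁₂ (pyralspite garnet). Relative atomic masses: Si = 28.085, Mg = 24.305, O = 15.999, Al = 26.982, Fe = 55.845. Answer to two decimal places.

40.96 wt%

Molar mass of (Mg₀.₆₁Fe₀.₃₉)₃Al₂Si₃O₁₂ = 1.83×24.305 + 1.17×55.845 + 2×26.982 + 3×28.085 + 12×15.999 = 440.024 g/mol.
Each formula unit contains 3 Si, equivalent to 3/1 = 3.0000 mol SiO2.
M(SiO2) = 1×28.085 + 2×15.999 = 60.083 g/mol.
Mass of SiO2 per formula unit = 3.0000 × 60.083 = 180.249 g.
SiO2 wt% = 180.249 / 440.024 × 100 = 40.96%.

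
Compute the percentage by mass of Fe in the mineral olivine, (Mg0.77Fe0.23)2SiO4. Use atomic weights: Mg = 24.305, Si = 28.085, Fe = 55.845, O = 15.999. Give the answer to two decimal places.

M((Mg0.77Fe0.23)2SiO4) = 155.199 g/mol.
Fe contributes 0.46 × 55.845 = 25.689 g per mole.
25.689/155.199 = 0.1655 → 16.55%.

16.55 wt%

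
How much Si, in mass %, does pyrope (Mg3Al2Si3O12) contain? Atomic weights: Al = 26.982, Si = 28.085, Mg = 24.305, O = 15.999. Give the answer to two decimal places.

Molar mass of Mg3Al2Si3O12: 3·24.305 + 2·26.982 + 3·28.085 + 12·15.999 = 403.122 g/mol.
Mass of Si per formula unit: 3 × 28.085 = 84.255 g.
Weight fraction Si = 84.255 / 403.122 = 0.2090.

20.90 mass %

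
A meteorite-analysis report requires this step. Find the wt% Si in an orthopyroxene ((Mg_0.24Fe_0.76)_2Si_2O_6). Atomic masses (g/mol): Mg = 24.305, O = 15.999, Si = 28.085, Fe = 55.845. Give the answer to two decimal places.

22.58 wt%

M((Mg_0.24Fe_0.76)_2Si_2O_6) = 248.715 g/mol.
Si contributes 2 × 28.085 = 56.170 g per mole.
56.170/248.715 = 0.2258 → 22.58%.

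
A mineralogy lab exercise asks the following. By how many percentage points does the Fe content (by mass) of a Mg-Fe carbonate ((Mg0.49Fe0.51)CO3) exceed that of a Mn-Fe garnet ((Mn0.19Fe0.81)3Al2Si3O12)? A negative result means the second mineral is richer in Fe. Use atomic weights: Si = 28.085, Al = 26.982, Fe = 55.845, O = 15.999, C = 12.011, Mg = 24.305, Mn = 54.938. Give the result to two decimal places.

1.08 percentage points

First mineral: 28.481 g Fe in 100.398 g formula = 28.37 wt% Fe.
Second mineral: 135.703 g Fe in 497.225 g formula = 27.29 wt% Fe.
28.37% − 27.29% gives a difference of 1.08 percentage points.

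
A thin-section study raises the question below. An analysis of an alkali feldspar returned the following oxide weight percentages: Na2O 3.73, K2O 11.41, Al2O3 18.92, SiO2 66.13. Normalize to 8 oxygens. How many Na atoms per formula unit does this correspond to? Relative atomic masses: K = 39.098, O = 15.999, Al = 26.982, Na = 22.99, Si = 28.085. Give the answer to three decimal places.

0.328 Na apfu

Na2O (M=61.979): mol = 0.06018; Na = 0.12036, O = 0.06018.
K2O (M=94.195): mol = 0.12113; K = 0.24226, O = 0.12113.
Al2O3 (M=101.961): mol = 0.18556; Al = 0.37112, O = 0.55668.
SiO2 (M=60.083): mol = 1.10064; Si = 1.10064, O = 2.20128.
ΣO = 2.93927; factor = 8/ΣO = 2.72176.
Na apfu = 0.12036 × 2.72176 = 0.328.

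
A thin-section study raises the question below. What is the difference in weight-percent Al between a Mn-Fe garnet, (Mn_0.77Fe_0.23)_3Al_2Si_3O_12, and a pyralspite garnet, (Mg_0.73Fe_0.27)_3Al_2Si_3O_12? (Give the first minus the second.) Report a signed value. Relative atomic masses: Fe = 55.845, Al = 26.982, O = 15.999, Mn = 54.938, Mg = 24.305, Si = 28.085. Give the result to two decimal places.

First mineral: 53.964 g Al in 495.647 g formula = 10.89 wt% Al.
Second mineral: 53.964 g Al in 428.669 g formula = 12.59 wt% Al.
10.89% − 12.59% gives a difference of -1.70 percentage points.

-1.70 percentage points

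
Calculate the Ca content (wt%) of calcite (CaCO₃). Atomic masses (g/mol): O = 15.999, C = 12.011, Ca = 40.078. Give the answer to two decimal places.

40.04 wt%

Molar mass of CaCO₃: 1×40.078 + 1×12.011 + 3×15.999 = 100.086 g/mol.
Mass of Ca per formula unit: 1 × 40.078 = 40.078 g.
Weight fraction Ca = 40.078 / 100.086 = 0.4004.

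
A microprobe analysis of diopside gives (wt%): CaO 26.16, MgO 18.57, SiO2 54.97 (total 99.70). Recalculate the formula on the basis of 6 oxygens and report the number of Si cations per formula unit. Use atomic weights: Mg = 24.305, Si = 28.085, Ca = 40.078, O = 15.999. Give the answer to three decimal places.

1.991 Si apfu

26.16 wt% CaO ÷ 56.077 g/mol = 0.46650 mol, giving 0.46650 Ca and 0.46650 O.
18.57 wt% MgO ÷ 40.304 g/mol = 0.46075 mol, giving 0.46075 Mg and 0.46075 O.
54.97 wt% SiO2 ÷ 60.083 g/mol = 0.91490 mol, giving 0.91490 Si and 1.82980 O.
Oxygen sums to 2.75705; scaling by 6/2.75705 = 2.17624 puts the formula on 6 O.
Si: 0.91490 × 2.17624 = 1.991 atoms per formula unit.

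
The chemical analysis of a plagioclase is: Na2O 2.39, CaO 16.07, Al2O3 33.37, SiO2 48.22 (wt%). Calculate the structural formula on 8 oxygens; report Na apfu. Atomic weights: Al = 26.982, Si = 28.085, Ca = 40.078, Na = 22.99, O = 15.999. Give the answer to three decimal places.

0.212 Na apfu

2.39 wt% Na2O ÷ 61.979 g/mol = 0.03856 mol, giving 0.07712 Na and 0.03856 O.
16.07 wt% CaO ÷ 56.077 g/mol = 0.28657 mol, giving 0.28657 Ca and 0.28657 O.
33.37 wt% Al2O3 ÷ 101.961 g/mol = 0.32728 mol, giving 0.65456 Al and 0.98184 O.
48.22 wt% SiO2 ÷ 60.083 g/mol = 0.80256 mol, giving 0.80256 Si and 1.60512 O.
Oxygen sums to 2.91209; scaling by 8/2.91209 = 2.74717 puts the formula on 8 O.
Na: 0.07712 × 2.74717 = 0.212 atoms per formula unit.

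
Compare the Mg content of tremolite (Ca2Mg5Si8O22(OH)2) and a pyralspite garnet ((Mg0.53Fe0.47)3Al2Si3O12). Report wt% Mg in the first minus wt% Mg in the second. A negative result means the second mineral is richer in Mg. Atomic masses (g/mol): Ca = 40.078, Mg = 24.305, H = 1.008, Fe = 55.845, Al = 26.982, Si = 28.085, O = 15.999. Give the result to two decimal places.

6.33 percentage points

First mineral: 121.525 g Mg in 812.353 g formula = 14.96 wt% Mg.
Second mineral: 38.645 g Mg in 447.593 g formula = 8.63 wt% Mg.
14.96% − 8.63% gives a difference of 6.33 percentage points.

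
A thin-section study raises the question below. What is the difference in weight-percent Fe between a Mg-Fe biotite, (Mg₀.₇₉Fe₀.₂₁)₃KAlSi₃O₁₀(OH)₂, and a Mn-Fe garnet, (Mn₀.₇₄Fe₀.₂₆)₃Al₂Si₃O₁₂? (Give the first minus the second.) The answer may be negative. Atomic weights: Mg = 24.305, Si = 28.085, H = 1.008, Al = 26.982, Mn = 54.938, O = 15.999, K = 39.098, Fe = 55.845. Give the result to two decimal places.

Fe in (Mg₀.₇₉Fe₀.₂₁)₃KAlSi₃O₁₀(OH)₂: molar mass 437.124 g/mol; 0.63×55.845 = 35.182 g → 8.05 wt%.
Fe in (Mn₀.₇₄Fe₀.₂₆)₃Al₂Si₃O₁₂: molar mass 495.728 g/mol; 0.78×55.845 = 43.559 g → 8.79 wt%.
Difference = 8.05 − 8.79 = -0.74 percentage points.

-0.74 percentage points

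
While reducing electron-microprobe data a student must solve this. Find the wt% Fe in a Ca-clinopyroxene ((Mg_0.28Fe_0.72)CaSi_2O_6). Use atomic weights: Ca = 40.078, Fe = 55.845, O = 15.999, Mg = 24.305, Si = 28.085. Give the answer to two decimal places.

M((Mg_0.28Fe_0.72)CaSi_2O_6) = 239.256 g/mol.
Fe contributes 0.72 × 55.845 = 40.208 g per mole.
40.208/239.256 = 0.1681 → 16.81%.

16.81 mass %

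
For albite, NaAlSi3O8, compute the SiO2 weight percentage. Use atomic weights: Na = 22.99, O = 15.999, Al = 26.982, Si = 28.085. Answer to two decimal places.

Formula mass = 262.219 g/mol.
3 Si → 3.0000 mol SiO2 per formula unit; M(SiO2) = 60.083, so SiO2 mass = 180.249 g.
180.249/262.219 × 100 = 68.74 wt%.

68.74 wt%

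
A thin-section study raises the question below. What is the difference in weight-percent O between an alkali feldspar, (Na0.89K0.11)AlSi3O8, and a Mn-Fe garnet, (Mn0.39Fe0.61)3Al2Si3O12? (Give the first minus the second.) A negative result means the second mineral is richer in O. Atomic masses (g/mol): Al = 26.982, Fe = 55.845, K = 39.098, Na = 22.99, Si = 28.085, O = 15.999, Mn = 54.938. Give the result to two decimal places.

First mineral: 127.992 g O in 263.991 g formula = 48.48 wt% O.
Second mineral: 191.988 g O in 496.681 g formula = 38.65 wt% O.
48.48% − 38.65% gives a difference of 9.83 percentage points.

9.83 percentage points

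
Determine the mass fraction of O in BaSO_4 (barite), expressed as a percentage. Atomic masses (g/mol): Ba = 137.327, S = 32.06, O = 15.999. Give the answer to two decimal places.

M(BaSO_4) = 233.383 g/mol.
O contributes 4 × 15.999 = 63.996 g per mole.
63.996/233.383 = 0.2742 → 27.42%.

27.42 weight percent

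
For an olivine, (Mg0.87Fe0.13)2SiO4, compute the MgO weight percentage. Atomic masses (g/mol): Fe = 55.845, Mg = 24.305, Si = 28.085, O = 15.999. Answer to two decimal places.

47.10 wt%

Molar mass of (Mg0.87Fe0.13)2SiO4 = 1.74·24.305 + 0.26·55.845 + 1·28.085 + 4·15.999 = 148.891 g/mol.
Each formula unit contains 1.74 Mg, equivalent to 1.74/1 = 1.7400 mol MgO.
M(MgO) = 1×24.305 + 1×15.999 = 40.304 g/mol.
Mass of MgO per formula unit = 1.7400 × 40.304 = 70.129 g.
MgO wt% = 70.129 / 148.891 × 100 = 47.10%.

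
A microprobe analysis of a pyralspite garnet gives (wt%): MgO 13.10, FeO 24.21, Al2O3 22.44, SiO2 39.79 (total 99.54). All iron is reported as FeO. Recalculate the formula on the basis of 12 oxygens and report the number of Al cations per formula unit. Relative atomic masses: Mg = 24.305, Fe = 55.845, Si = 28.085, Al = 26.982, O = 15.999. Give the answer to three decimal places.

1.996 Al apfu

MgO: 13.10/40.304 = 0.32503 mol → 0.32503 mol Mg, 0.32503 mol O.
FeO: 24.21/71.844 = 0.33698 mol → 0.33698 mol Fe, 0.33698 mol O.
Al2O3: 22.44/101.961 = 0.22008 mol → 0.44016 mol Al, 0.66024 mol O.
SiO2: 39.79/60.083 = 0.66225 mol → 0.66225 mol Si, 1.32450 mol O.
Total oxygen = 2.64675 mol. Normalization factor = 12/2.64675 = 4.53386.
Al per 12 O = 0.44016 × 4.53386 = 1.996.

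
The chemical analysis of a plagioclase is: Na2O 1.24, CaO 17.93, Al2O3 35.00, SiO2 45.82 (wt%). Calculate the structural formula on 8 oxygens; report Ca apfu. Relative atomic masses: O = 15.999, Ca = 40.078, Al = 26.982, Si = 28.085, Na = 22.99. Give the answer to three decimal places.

0.884 Ca apfu

1.24 wt% Na2O ÷ 61.979 g/mol = 0.02001 mol, giving 0.04002 Na and 0.02001 O.
17.93 wt% CaO ÷ 56.077 g/mol = 0.31974 mol, giving 0.31974 Ca and 0.31974 O.
35.00 wt% Al2O3 ÷ 101.961 g/mol = 0.34327 mol, giving 0.68654 Al and 1.02981 O.
45.82 wt% SiO2 ÷ 60.083 g/mol = 0.76261 mol, giving 0.76261 Si and 1.52522 O.
Oxygen sums to 2.89478; scaling by 8/2.89478 = 2.76360 puts the formula on 8 O.
Ca: 0.31974 × 2.76360 = 0.884 atoms per formula unit.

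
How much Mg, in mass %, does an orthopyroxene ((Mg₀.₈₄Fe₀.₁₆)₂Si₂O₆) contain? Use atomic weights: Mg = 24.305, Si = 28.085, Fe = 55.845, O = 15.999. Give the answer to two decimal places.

19.36 mass %

Molar mass of (Mg₀.₈₄Fe₀.₁₆)₂Si₂O₆: 1.68*24.305 + 0.32*55.845 + 2*28.085 + 6*15.999 = 210.867 g/mol.
Mass of Mg per formula unit: 1.68 × 24.305 = 40.832 g.
Weight fraction Mg = 40.832 / 210.867 = 0.1936.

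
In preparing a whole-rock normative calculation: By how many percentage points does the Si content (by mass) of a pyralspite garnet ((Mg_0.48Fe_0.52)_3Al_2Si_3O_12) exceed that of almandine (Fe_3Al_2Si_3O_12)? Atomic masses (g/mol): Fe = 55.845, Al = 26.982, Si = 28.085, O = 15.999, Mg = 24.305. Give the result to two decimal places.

M((Mg_0.48Fe_0.52)_3Al_2Si_3O_12) = 452.324 g/mol, so wt% Si = 84.255/452.324 × 100 = 18.63%.
M(Fe_3Al_2Si_3O_12) = 497.742 g/mol, so wt% Si = 84.255/497.742 × 100 = 16.93%.
18.63 − 16.93 = 1.70 pp.

1.70 percentage points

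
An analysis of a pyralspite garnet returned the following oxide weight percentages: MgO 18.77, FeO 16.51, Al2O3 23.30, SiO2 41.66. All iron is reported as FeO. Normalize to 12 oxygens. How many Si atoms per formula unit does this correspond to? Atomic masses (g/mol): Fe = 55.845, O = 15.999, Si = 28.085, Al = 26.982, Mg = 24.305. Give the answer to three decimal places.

18.77 wt% MgO ÷ 40.304 g/mol = 0.46571 mol, giving 0.46571 Mg and 0.46571 O.
16.51 wt% FeO ÷ 71.844 g/mol = 0.22980 mol, giving 0.22980 Fe and 0.22980 O.
23.30 wt% Al2O3 ÷ 101.961 g/mol = 0.22852 mol, giving 0.45704 Al and 0.68556 O.
41.66 wt% SiO2 ÷ 60.083 g/mol = 0.69337 mol, giving 0.69337 Si and 1.38674 O.
Oxygen sums to 2.76781; scaling by 12/2.76781 = 4.33556 puts the formula on 12 O.
Si: 0.69337 × 4.33556 = 3.006 atoms per formula unit.

3.006 Si apfu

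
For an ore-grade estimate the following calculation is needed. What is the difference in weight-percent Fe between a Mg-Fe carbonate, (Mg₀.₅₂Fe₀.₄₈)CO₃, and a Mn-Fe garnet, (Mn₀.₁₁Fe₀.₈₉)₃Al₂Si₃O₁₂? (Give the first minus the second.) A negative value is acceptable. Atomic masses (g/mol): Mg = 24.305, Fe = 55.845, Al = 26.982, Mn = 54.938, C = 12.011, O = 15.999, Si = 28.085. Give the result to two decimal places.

Fe in (Mg₀.₅₂Fe₀.₄₈)CO₃: molar mass 99.452 g/mol; 0.48×55.845 = 26.806 g → 26.95 wt%.
Fe in (Mn₀.₁₁Fe₀.₈₉)₃Al₂Si₃O₁₂: molar mass 497.443 g/mol; 2.67×55.845 = 149.106 g → 29.97 wt%.
Difference = 26.95 − 29.97 = -3.02 percentage points.

-3.02 percentage points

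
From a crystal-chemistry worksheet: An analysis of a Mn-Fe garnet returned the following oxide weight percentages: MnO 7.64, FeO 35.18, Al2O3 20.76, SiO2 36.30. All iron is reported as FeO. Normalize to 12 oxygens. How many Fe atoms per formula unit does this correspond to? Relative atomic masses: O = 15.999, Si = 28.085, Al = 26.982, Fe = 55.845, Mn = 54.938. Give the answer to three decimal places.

7.64 wt% MnO ÷ 70.937 g/mol = 0.10770 mol, giving 0.10770 Mn and 0.10770 O.
35.18 wt% FeO ÷ 71.844 g/mol = 0.48967 mol, giving 0.48967 Fe and 0.48967 O.
20.76 wt% Al2O3 ÷ 101.961 g/mol = 0.20361 mol, giving 0.40722 Al and 0.61083 O.
36.30 wt% SiO2 ÷ 60.083 g/mol = 0.60416 mol, giving 0.60416 Si and 1.20832 O.
Oxygen sums to 2.41652; scaling by 12/2.41652 = 4.96582 puts the formula on 12 O.
Fe: 0.48967 × 4.96582 = 2.432 atoms per formula unit.

2.432 Fe apfu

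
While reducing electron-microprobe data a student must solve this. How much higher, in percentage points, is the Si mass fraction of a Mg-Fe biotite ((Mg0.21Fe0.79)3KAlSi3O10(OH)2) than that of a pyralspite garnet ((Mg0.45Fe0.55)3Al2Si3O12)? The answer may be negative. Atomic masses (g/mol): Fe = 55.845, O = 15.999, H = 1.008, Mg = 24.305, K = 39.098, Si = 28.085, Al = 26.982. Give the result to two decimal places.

Si in (Mg0.21Fe0.79)3KAlSi3O10(OH)2: molar mass 492.004 g/mol; 3×28.085 = 84.255 g → 17.12 wt%.
Si in (Mg0.45Fe0.55)3Al2Si3O12: molar mass 455.163 g/mol; 3×28.085 = 84.255 g → 18.51 wt%.
Difference = 17.12 − 18.51 = -1.39 percentage points.

-1.39 percentage points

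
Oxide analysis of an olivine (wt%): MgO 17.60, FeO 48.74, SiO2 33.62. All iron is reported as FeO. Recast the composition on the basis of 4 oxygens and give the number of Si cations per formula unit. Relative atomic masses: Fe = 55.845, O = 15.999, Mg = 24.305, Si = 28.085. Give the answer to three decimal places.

1.002 Si apfu

17.60 wt% MgO ÷ 40.304 g/mol = 0.43668 mol, giving 0.43668 Mg and 0.43668 O.
48.74 wt% FeO ÷ 71.844 g/mol = 0.67841 mol, giving 0.67841 Fe and 0.67841 O.
33.62 wt% SiO2 ÷ 60.083 g/mol = 0.55956 mol, giving 0.55956 Si and 1.11912 O.
Oxygen sums to 2.23421; scaling by 4/2.23421 = 1.79034 puts the formula on 4 O.
Si: 0.55956 × 1.79034 = 1.002 atoms per formula unit.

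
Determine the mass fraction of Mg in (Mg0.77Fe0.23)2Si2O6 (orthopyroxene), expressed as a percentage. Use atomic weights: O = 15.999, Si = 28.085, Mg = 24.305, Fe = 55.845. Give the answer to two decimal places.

Formula mass = 1.54×24.305 + 0.46×55.845 + 2×28.085 + 6×15.999 = 215.282 g/mol, of which 37.430 g is Mg.
So Mg makes up 37.430/215.282 = 0.1739 of the mass, i.e. 17.39%.

17.39 mass %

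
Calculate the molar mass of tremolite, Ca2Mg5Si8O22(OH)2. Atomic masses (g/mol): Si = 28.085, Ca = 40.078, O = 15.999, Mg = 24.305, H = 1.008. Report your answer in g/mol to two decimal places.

812.35 g/mol

Ca: 2 × 40.078 = 80.1560
Mg: 5 × 24.305 = 121.5250
Si: 8 × 28.085 = 224.6800
O: 24 × 15.999 = 383.9760
H: 2 × 1.008 = 2.0160
Summing the contributions gives the formula mass.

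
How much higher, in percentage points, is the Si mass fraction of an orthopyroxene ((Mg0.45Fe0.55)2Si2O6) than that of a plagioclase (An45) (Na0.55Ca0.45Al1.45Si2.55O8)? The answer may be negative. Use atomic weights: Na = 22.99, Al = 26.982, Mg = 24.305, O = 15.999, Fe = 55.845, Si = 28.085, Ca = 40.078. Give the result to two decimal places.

-2.73 percentage points

First mineral: 56.170 g Si in 235.468 g formula = 23.85 wt% Si.
Second mineral: 71.617 g Si in 269.412 g formula = 26.58 wt% Si.
23.85% − 26.58% gives a difference of -2.73 percentage points.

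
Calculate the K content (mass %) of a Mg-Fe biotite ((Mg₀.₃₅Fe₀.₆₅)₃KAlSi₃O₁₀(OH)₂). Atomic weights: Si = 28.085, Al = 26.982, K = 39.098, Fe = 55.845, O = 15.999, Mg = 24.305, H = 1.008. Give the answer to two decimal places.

8.17 mass %

Molar mass of (Mg₀.₃₅Fe₀.₆₅)₃KAlSi₃O₁₀(OH)₂: 1.05*24.305 + 1.95*55.845 + 1*39.098 + 1*26.982 + 3*28.085 + 12*15.999 + 2*1.008 = 478.757 g/mol.
Mass of K per formula unit: 1 × 39.098 = 39.098 g.
Weight fraction K = 39.098 / 478.757 = 0.0817.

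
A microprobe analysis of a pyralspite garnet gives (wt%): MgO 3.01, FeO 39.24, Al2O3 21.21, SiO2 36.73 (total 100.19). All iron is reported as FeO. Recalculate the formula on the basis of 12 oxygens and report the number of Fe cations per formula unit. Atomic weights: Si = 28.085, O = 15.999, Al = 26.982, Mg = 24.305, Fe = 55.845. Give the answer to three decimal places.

2.656 Fe apfu

MgO (M=40.304): mol = 0.07468; Mg = 0.07468, O = 0.07468.
FeO (M=71.844): mol = 0.54618; Fe = 0.54618, O = 0.54618.
Al2O3 (M=101.961): mol = 0.20802; Al = 0.41604, O = 0.62406.
SiO2 (M=60.083): mol = 0.61132; Si = 0.61132, O = 1.22264.
ΣO = 2.46756; factor = 12/ΣO = 4.86310.
Fe apfu = 0.54618 × 4.86310 = 2.656.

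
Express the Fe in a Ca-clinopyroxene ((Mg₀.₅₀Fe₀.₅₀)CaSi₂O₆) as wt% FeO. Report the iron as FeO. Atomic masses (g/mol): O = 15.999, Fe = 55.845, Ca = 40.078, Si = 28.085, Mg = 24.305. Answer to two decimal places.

M((Mg₀.₅₀Fe₀.₅₀)CaSi₂O₆) = 232.317 g/mol; M(FeO) = 71.844 g/mol.
Moles FeO per formula unit = 0.50 Fe ÷ 1 = 0.5000.
FeO fraction = (0.5000 × 71.844) / 232.317 = 35.922/232.317 = 0.1546.

15.46 wt%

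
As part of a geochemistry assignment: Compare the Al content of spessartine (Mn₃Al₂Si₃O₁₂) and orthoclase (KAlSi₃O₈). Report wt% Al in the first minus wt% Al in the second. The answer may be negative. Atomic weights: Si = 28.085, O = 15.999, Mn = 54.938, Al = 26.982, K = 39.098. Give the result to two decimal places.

First mineral: 53.964 g Al in 495.021 g formula = 10.90 wt% Al.
Second mineral: 26.982 g Al in 278.327 g formula = 9.69 wt% Al.
10.90% − 9.69% gives a difference of 1.21 percentage points.

1.21 percentage points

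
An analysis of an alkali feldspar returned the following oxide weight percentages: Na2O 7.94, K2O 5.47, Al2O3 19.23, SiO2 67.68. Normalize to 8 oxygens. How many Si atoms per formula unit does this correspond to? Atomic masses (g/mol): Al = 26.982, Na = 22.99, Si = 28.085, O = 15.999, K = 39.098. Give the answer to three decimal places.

Na2O (M=61.979): mol = 0.12811; Na = 0.25622, O = 0.12811.
K2O (M=94.195): mol = 0.05807; K = 0.11614, O = 0.05807.
Al2O3 (M=101.961): mol = 0.18860; Al = 0.37720, O = 0.56580.
SiO2 (M=60.083): mol = 1.12644; Si = 1.12644, O = 2.25288.
ΣO = 3.00486; factor = 8/ΣO = 2.66235.
Si apfu = 1.12644 × 2.66235 = 2.999.

2.999 Si apfu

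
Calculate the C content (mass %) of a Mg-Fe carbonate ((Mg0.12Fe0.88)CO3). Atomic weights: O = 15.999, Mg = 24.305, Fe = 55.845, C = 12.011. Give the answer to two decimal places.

M((Mg0.12Fe0.88)CO3) = 112.068 g/mol.
C contributes 1 × 12.011 = 12.011 g per mole.
12.011/112.068 = 0.1072 → 10.72%.

10.72 mass %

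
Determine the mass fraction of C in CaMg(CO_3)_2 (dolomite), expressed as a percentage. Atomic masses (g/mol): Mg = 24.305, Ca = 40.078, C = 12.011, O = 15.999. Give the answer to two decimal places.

M(CaMg(CO_3)_2) = 184.399 g/mol.
C contributes 2 × 12.011 = 24.022 g per mole.
24.022/184.399 = 0.1303 → 13.03%.

13.03 weight percent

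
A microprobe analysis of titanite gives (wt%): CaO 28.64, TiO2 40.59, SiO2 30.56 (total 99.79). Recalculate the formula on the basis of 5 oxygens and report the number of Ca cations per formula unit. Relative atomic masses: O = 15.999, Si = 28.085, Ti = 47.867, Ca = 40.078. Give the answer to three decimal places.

1.004 Ca apfu

CaO (M=56.077): mol = 0.51073; Ca = 0.51073, O = 0.51073.
TiO2 (M=79.865): mol = 0.50823; Ti = 0.50823, O = 1.01646.
SiO2 (M=60.083): mol = 0.50863; Si = 0.50863, O = 1.01726.
ΣO = 2.54445; factor = 5/ΣO = 1.96506.
Ca apfu = 0.51073 × 1.96506 = 1.004.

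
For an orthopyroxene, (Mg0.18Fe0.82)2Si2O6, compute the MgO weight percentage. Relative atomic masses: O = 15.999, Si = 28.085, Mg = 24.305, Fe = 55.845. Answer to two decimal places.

Molar mass of (Mg0.18Fe0.82)2Si2O6 = 0.36*24.305 + 1.64*55.845 + 2*28.085 + 6*15.999 = 252.500 g/mol.
Each formula unit contains 0.36 Mg, equivalent to 0.36/1 = 0.3600 mol MgO.
M(MgO) = 1×24.305 + 1×15.999 = 40.304 g/mol.
Mass of MgO per formula unit = 0.3600 × 40.304 = 14.509 g.
MgO wt% = 14.509 / 252.500 × 100 = 5.75%.

5.75 wt%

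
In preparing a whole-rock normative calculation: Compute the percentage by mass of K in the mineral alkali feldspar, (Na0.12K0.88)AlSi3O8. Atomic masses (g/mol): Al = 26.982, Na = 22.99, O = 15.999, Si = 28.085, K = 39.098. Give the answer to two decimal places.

12.45 mass %

M((Na0.12K0.88)AlSi3O8) = 276.394 g/mol.
K contributes 0.88 × 39.098 = 34.406 g per mole.
34.406/276.394 = 0.1245 → 12.45%.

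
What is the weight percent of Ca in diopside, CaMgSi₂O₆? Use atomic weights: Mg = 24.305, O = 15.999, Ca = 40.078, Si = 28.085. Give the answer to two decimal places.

18.51 wt%

Molar mass of CaMgSi₂O₆: 1×40.078 + 1×24.305 + 2×28.085 + 6×15.999 = 216.547 g/mol.
Mass of Ca per formula unit: 1 × 40.078 = 40.078 g.
Weight fraction Ca = 40.078 / 216.547 = 0.1851.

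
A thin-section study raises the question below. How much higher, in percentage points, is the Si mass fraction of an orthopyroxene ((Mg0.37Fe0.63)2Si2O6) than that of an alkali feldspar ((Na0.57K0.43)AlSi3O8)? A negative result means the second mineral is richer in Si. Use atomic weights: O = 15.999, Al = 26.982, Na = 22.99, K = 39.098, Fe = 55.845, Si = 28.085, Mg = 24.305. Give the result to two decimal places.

First mineral: 56.170 g Si in 240.514 g formula = 23.35 wt% Si.
Second mineral: 84.255 g Si in 269.145 g formula = 31.30 wt% Si.
23.35% − 31.30% gives a difference of -7.95 percentage points.

-7.95 percentage points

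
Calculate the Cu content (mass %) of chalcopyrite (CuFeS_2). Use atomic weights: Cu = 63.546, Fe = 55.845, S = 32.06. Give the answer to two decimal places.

34.63 mass %

Formula mass = 1*63.546 + 1*55.845 + 2*32.06 = 183.511 g/mol, of which 63.546 g is Cu.
So Cu makes up 63.546/183.511 = 0.3463 of the mass, i.e. 34.63%.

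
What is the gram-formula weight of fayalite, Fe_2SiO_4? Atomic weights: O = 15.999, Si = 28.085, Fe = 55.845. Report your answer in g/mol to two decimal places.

203.77 g/mol

The formula mass is the sum 2(55.845) + 1(28.085) + 4(15.999).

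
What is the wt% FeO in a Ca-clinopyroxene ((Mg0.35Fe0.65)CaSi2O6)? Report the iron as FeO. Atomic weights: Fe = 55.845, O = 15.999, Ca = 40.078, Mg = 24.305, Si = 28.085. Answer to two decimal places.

Molar mass of (Mg0.35Fe0.65)CaSi2O6 = 0.35*24.305 + 0.65*55.845 + 1*40.078 + 2*28.085 + 6*15.999 = 237.048 g/mol.
Each formula unit contains 0.65 Fe, equivalent to 0.65/1 = 0.6500 mol FeO.
M(FeO) = 1×55.845 + 1×15.999 = 71.844 g/mol.
Mass of FeO per formula unit = 0.6500 × 71.844 = 46.699 g.
FeO wt% = 46.699 / 237.048 × 100 = 19.70%.

19.70 wt%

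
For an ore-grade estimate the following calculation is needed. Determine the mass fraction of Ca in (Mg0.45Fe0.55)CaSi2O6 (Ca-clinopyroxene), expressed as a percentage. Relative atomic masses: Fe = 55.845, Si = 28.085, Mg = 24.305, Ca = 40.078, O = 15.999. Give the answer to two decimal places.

M((Mg0.45Fe0.55)CaSi2O6) = 233.894 g/mol.
Ca contributes 1 × 40.078 = 40.078 g per mole.
40.078/233.894 = 0.1714 → 17.14%.

17.14 mass %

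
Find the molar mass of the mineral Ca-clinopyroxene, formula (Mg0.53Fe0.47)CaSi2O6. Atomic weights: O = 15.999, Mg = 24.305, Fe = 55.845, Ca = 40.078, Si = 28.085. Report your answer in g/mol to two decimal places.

231.37 g/mol

M = 0.53·24.305 + 0.47·55.845 + 1·40.078 + 2·28.085 + 6·15.999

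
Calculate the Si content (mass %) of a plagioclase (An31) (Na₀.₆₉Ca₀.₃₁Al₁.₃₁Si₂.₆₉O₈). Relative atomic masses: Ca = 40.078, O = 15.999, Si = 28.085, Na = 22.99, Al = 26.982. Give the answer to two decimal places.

28.28 mass %

Molar mass of Na₀.₆₉Ca₀.₃₁Al₁.₃₁Si₂.₆₉O₈: 0.69×22.99 + 0.31×40.078 + 1.31×26.982 + 2.69×28.085 + 8×15.999 = 267.174 g/mol.
Mass of Si per formula unit: 2.69 × 28.085 = 75.549 g.
Weight fraction Si = 75.549 / 267.174 = 0.2828.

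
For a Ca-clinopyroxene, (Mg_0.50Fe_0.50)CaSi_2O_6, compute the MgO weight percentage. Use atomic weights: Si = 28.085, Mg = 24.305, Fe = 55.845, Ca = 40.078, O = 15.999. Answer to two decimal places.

8.67 wt%

M((Mg_0.50Fe_0.50)CaSi_2O_6) = 232.317 g/mol; M(MgO) = 40.304 g/mol.
Moles MgO per formula unit = 0.50 Mg ÷ 1 = 0.5000.
MgO fraction = (0.5000 × 40.304) / 232.317 = 20.152/232.317 = 0.0867.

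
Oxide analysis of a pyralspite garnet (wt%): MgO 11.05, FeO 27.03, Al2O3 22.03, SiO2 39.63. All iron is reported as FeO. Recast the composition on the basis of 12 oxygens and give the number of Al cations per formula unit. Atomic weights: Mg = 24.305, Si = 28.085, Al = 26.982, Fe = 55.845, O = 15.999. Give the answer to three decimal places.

1.981 Al apfu

MgO (M=40.304): mol = 0.27417; Mg = 0.27417, O = 0.27417.
FeO (M=71.844): mol = 0.37623; Fe = 0.37623, O = 0.37623.
Al2O3 (M=101.961): mol = 0.21606; Al = 0.43212, O = 0.64818.
SiO2 (M=60.083): mol = 0.65959; Si = 0.65959, O = 1.31918.
ΣO = 2.61776; factor = 12/ΣO = 4.58407.
Al apfu = 0.43212 × 4.58407 = 1.981.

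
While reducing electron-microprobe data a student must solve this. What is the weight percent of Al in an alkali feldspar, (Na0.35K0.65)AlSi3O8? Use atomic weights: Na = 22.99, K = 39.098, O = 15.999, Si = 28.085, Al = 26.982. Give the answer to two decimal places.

M((Na0.35K0.65)AlSi3O8) = 272.689 g/mol.
Al contributes 1 × 26.982 = 26.982 g per mole.
26.982/272.689 = 0.0989 → 9.89%.

9.89 weight percent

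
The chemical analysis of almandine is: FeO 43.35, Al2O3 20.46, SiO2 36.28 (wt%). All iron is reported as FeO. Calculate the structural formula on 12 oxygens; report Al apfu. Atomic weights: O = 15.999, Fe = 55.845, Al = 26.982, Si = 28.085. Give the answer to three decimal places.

FeO (M=71.844): mol = 0.60339; Fe = 0.60339, O = 0.60339.
Al2O3 (M=101.961): mol = 0.20066; Al = 0.40132, O = 0.60198.
SiO2 (M=60.083): mol = 0.60383; Si = 0.60383, O = 1.20766.
ΣO = 2.41303; factor = 12/ΣO = 4.97300.
Al apfu = 0.40132 × 4.97300 = 1.996.

1.996 Al apfu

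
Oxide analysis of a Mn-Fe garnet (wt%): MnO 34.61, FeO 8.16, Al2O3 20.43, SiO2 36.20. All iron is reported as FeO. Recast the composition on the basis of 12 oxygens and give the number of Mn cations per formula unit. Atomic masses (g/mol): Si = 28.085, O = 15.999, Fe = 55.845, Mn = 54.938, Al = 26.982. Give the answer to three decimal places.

34.61 wt% MnO ÷ 70.937 g/mol = 0.48790 mol, giving 0.48790 Mn and 0.48790 O.
8.16 wt% FeO ÷ 71.844 g/mol = 0.11358 mol, giving 0.11358 Fe and 0.11358 O.
20.43 wt% Al2O3 ÷ 101.961 g/mol = 0.20037 mol, giving 0.40074 Al and 0.60111 O.
36.20 wt% SiO2 ÷ 60.083 g/mol = 0.60250 mol, giving 0.60250 Si and 1.20500 O.
Oxygen sums to 2.40759; scaling by 12/2.40759 = 4.98424 puts the formula on 12 O.
Mn: 0.48790 × 4.98424 = 2.432 atoms per formula unit.

2.432 Mn apfu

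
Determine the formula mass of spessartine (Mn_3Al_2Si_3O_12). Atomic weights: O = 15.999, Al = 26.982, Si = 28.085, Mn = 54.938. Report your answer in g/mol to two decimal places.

495.02 g/mol

M = 3·54.938 + 2·26.982 + 3·28.085 + 12·15.999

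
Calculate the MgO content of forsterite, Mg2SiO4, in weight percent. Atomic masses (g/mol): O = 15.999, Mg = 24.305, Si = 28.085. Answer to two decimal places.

57.29 wt%

Formula mass = 140.691 g/mol.
2 Mg → 2.0000 mol MgO per formula unit; M(MgO) = 40.304, so MgO mass = 80.608 g.
80.608/140.691 × 100 = 57.29 wt%.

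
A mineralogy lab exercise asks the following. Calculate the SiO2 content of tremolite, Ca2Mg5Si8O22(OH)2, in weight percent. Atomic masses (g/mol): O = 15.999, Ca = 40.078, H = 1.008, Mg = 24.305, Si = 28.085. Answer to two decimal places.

59.17 wt%

M(Ca2Mg5Si8O22(OH)2) = 812.353 g/mol; M(SiO2) = 60.083 g/mol.
Moles SiO2 per formula unit = 8 Si ÷ 1 = 8.0000.
SiO2 fraction = (8.0000 × 60.083) / 812.353 = 480.664/812.353 = 0.5917.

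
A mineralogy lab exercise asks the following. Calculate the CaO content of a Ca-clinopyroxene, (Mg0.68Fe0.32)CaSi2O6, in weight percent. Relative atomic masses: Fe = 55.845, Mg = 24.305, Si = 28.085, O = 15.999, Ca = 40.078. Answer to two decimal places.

Molar mass of (Mg0.68Fe0.32)CaSi2O6 = 0.68*24.305 + 0.32*55.845 + 1*40.078 + 2*28.085 + 6*15.999 = 226.640 g/mol.
Each formula unit contains 1 Ca, equivalent to 1/1 = 1.0000 mol CaO.
M(CaO) = 1×40.078 + 1×15.999 = 56.077 g/mol.
Mass of CaO per formula unit = 1.0000 × 56.077 = 56.077 g.
CaO wt% = 56.077 / 226.640 × 100 = 24.74%.

24.74 wt%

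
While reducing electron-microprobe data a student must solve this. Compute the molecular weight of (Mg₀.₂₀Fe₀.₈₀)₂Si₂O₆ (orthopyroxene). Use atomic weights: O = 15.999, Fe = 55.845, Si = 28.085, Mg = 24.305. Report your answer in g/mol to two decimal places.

Mg: 0.40 × 24.305 = 9.7220
Fe: 1.60 × 55.845 = 89.3520
Si: 2 × 28.085 = 56.1700
O: 6 × 15.999 = 95.9940
Summing the contributions gives the formula mass.

251.24 g/mol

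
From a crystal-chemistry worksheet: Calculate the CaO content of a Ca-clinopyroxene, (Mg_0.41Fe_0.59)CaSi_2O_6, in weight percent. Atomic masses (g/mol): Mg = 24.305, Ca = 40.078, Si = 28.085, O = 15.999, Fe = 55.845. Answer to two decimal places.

Formula mass = 235.156 g/mol.
1 Ca → 1.0000 mol CaO per formula unit; M(CaO) = 56.077, so CaO mass = 56.077 g.
56.077/235.156 × 100 = 23.85 wt%.

23.85 wt%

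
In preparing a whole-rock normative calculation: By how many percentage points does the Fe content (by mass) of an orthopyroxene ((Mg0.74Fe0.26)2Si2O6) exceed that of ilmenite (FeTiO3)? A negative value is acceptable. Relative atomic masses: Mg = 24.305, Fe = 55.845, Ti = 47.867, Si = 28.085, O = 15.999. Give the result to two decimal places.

First mineral: 29.039 g Fe in 217.175 g formula = 13.37 wt% Fe.
Second mineral: 55.845 g Fe in 151.709 g formula = 36.81 wt% Fe.
13.37% − 36.81% gives a difference of -23.44 percentage points.

-23.44 percentage points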